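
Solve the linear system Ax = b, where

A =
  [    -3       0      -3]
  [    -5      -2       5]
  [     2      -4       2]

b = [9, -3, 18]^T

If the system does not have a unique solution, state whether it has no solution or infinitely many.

x_1 = 0, x_2 = -6, x_3 = -3

Row-reduce the augmented matrix:
R1 ← R1 / (-3).
R2 ← R2 + 5·R1.
R3 ← R3 − 2·R1.
R2 ← R2 / (-2).
R3 ← R3 + 4·R2.
R3 ← R3 / (-20).
R1 ← R1 − 1·R3.
R2 ← R2 + 5·R3.
Reading off the reduced rows gives x_1 = 0, x_2 = -6, x_3 = -3.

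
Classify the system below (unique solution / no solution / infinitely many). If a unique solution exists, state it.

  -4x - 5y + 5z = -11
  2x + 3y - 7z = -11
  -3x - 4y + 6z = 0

Row-reduce:
R1 ← R1 / (-4).
R2 ← R2 − 2·R1.
R3 ← R3 + 3·R1.
R2 ← R2 / (1/2).
R1 ← R1 − 5/4·R2.
R3 ← R3 + 1/4·R2.
Rank is 2 with 3 unknowns, leaving z free.

infinitely many solutions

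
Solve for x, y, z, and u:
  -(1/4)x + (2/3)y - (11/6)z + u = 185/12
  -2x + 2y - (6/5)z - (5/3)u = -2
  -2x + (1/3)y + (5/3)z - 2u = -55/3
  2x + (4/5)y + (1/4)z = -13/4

Row-reduce the augmented matrix:
R1 ← R1 / (-1/4).
R2 ← R2 + 2·R1.
R3 ← R3 + 2·R1.
R4 ← R4 − 2·R1.
R2 ← R2 / (-10/3).
R1 ← R1 + 8/3·R2.
R3 ← R3 + 5·R2.
R4 ← R4 − 92/15·R2.
R3 ← R3 / (-58/15).
R1 ← R1 + 86/25·R3.
R2 ← R2 + 101/25·R3.
R4 ← R4 − 5181/500·R3.
R4 ← R4 / (15817/6960).
R1 ← R1 + 47/174·R4.
R2 ← R2 + 209/116·R4.
R3 ← R3 + 135/116·R4.
Reading off the reduced rows gives x = -1, y = 0, z = -5, u = 6.

x = -1, y = 0, z = -5, u = 6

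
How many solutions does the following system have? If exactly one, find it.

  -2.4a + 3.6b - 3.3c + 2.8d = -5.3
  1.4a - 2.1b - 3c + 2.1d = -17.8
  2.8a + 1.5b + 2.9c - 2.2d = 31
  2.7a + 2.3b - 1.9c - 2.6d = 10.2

Row-reduce the augmented matrix:
R1 ← R1 / (-12/5).
R2 ← R2 − 7/5·R1.
R3 ← R3 − 14/5·R1.
R4 ← R4 − 27/10·R1.
Swap R2 and R3.
R2 ← R2 / (57/10).
R1 ← R1 + 3/2·R2.
R4 ← R4 − 127/20·R2.
R3 ← R3 / (-197/40).
R1 ← R1 − 9/8·R3.
R2 ← R2 + 1/6·R3.
R4 ← R4 + 1093/240·R3.
R4 ← R4 / (-551191/134748).
R1 ← R1 + 745/22458·R4.
R2 ← R2 − 2048/33687·R4.
R3 ← R3 + 448/591·R4.
Reading off the reduced rows gives a = 4, b = 5, c = 5, d = 1.

a = 4, b = 5, c = 5, d = 1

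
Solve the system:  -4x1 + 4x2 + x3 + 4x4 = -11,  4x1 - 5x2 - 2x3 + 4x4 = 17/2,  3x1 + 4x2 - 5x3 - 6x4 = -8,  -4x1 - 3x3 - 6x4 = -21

x1 = 3, x2 = -1/2, x3 = 3, x4 = 0

Row-reduce the augmented matrix:
R1 ← R1 / (-4).
R2 ← R2 − 4·R1.
R3 ← R3 − 3·R1.
R4 ← R4 + 4·R1.
R2 ← R2 / (-1).
R1 ← R1 + 1·R2.
R3 ← R3 − 7·R2.
R4 ← R4 + 4·R2.
R3 ← R3 / (-45/4).
R1 ← R1 − 3/4·R3.
R2 ← R2 − 1·R3.
R4 ← R4 / (-42).
R1 ← R1 + 82/15·R4.
R2 ← R2 + 148/45·R4.
R3 ← R3 + 212/45·R4.
Reading off the reduced rows gives x1 = 3, x2 = -1/2, x3 = 3, x4 = 0.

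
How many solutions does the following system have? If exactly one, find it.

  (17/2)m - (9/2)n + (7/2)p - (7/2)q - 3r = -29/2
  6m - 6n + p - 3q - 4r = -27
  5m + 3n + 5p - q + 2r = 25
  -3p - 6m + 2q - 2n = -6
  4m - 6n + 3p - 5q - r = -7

infinitely many solutions

Row-reduce:
R1 ← R1 / (17/2).
R2 ← R2 − 6·R1.
R3 ← R3 − 5·R1.
R4 ← R4 + 6·R1.
R5 ← R5 − 4·R1.
R2 ← R2 / (-48/17).
R1 ← R1 + 9/17·R2.
R3 ← R3 − 96/17·R2.
R4 ← R4 + 88/17·R2.
R5 ← R5 + 66/17·R2.
Swap R3 and R4.
R3 ← R3 / (13/6).
R1 ← R1 − 11/16·R3.
R2 ← R2 − 25/48·R3.
R5 ← R5 − 27/8·R3.
Swap R4 and R5.
R4 ← R4 / (-177/52).
R1 ← R1 + 49/104·R4.
R2 ← R2 − 7/104·R4.
R3 ← R3 − 3/13·R4.
Rank is 4 with 5 unknowns, leaving r free.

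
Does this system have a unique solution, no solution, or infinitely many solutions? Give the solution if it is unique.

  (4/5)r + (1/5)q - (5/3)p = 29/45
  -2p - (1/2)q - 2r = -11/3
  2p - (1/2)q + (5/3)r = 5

Row-reduce the augmented matrix:
R1 ← R1 / (-5/3).
R2 ← R2 + 2·R1.
R3 ← R3 − 2·R1.
R2 ← R2 / (-37/50).
R1 ← R1 + 3/25·R2.
R3 ← R3 + 13/50·R2.
R3 ← R3 / (11/3).
R2 ← R2 − 4·R3.
Reading off the reduced rows gives p = 1/3, q = -2, r = 2.

p = 1/3, q = -2, r = 2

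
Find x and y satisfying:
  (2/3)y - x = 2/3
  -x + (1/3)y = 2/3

Row-reduce the augmented matrix:
R1 ← R1 / (-1).
R2 ← R2 + 1·R1.
R2 ← R2 / (-1/3).
R1 ← R1 + 2/3·R2.
Reading off the reduced rows gives x = -2/3, y = 0.

x = -2/3, y = 0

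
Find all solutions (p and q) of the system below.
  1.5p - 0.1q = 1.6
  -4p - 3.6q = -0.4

p = 1, q = -1

Row-reduce the augmented matrix:
R1 ← R1 / (3/2).
R2 ← R2 + 4·R1.
R2 ← R2 / (-58/15).
R1 ← R1 + 1/15·R2.
Reading off the reduced rows gives p = 1, q = -1.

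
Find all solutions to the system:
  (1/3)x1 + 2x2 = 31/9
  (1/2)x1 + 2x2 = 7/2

x1 = 1/3, x2 = 5/3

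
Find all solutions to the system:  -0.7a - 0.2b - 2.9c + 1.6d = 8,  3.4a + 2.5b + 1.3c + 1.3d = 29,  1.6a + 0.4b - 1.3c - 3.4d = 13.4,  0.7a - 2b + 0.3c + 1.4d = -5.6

Row-reduce the augmented matrix:
R1 ← R1 / (-7/10).
R2 ← R2 − 17/5·R1.
R3 ← R3 − 8/5·R1.
R4 ← R4 − 7/10·R1.
R2 ← R2 / (107/70).
R1 ← R1 − 2/7·R2.
R3 ← R3 + 2/35·R2.
R4 ← R4 + 11/5·R2.
R3 ← R3 / (-1799/214).
R1 ← R1 − 699/107·R3.
R2 ← R2 + 895/107·R3.
R4 ← R4 + 11236/535·R3.
R4 ← R4 / (655126/44975).
R1 ← R1 + 31644/8995·R4.
R2 ← R2 − 9609/1799·R4.
R3 ← R3 + 638/8995·R4.
Reading off the reduced rows gives a = 6, b = 5, c = -4, d = 1.

a = 6, b = 5, c = -4, d = 1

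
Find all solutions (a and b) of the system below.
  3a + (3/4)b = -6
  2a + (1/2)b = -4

Row-reduce:
R1 ← R1 / (3).
R2 ← R2 − 2·R1.
Rank is 1 with 2 unknowns, leaving b free.

infinitely many solutions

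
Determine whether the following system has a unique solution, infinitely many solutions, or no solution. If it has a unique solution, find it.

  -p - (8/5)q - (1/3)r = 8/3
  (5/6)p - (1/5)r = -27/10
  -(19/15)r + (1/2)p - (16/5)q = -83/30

Row-reduce:
R1 ← R1 / (-1).
R2 ← R2 − 5/6·R1.
R3 ← R3 − 1/2·R1.
R2 ← R2 / (-4/3).
R1 ← R1 − 8/5·R2.
R3 ← R3 + 4·R2.
Rank is 2 with 3 unknowns, leaving r free.

infinitely many solutions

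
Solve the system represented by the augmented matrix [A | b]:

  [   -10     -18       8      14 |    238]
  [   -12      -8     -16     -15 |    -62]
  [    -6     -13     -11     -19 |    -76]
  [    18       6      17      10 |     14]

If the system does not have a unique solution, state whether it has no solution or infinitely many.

x_1 = -5, x_2 = -4, x_3 = 4, x_4 = 6

Row-reduce the augmented matrix:
R1 ← R1 / (-10).
R2 ← R2 + 12·R1.
R3 ← R3 + 6·R1.
R4 ← R4 − 18·R1.
R2 ← R2 / (68/5).
R1 ← R1 − 9/5·R2.
R3 ← R3 + 11/5·R2.
R4 ← R4 + 132/5·R2.
R3 ← R3 / (-339/17).
R1 ← R1 − 44/17·R3.
R2 ← R2 + 32/17·R3.
R4 ← R4 + 311/17·R3.
R4 ← R4 / (4511/1356).
R1 ← R1 + 1919/1356·R4.
R2 ← R2 − 995/1356·R4.
R3 ← R3 − 2213/1356·R4.
Reading off the reduced rows gives x_1 = -5, x_2 = -4, x_3 = 4, x_4 = 6.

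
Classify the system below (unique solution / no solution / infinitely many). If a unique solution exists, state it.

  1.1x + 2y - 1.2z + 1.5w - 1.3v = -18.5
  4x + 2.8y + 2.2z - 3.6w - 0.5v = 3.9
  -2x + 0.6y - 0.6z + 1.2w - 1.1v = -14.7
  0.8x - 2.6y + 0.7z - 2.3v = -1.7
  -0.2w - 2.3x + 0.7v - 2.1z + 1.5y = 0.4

x = 1, y = -4, z = -2, w = -5, v = 5

Row-reduce the augmented matrix:
R1 ← R1 / (11/10).
R2 ← R2 − 4·R1.
R3 ← R3 + 2·R1.
R4 ← R4 − 4/5·R1.
R5 ← R5 + 23/10·R1.
R2 ← R2 / (-246/55).
R1 ← R1 − 20/11·R2.
R3 ← R3 − 233/55·R2.
R4 ← R4 + 223/55·R2.
R5 ← R5 − 125/22·R2.
R3 ← R3 / (845/246).
R1 ← R1 − 194/123·R3.
R2 ← R2 + 361/246·R3.
R4 ← R4 + 2692/615·R3.
R5 ← R5 − 9173/2460·R3.
R4 ← R4 / (25203/21125).
R1 ← R1 + 771/4225·R4.
R2 ← R2 − 162/4225·R4.
R3 ← R3 + 5718/4225·R4.
R5 ← R5 + 148691/42250·R4.
R5 ← R5 / (-10588849/1008120).
R1 ← R1 + 13425/33604·R5.
R2 ← R2 + 9573/16802·R5.
R3 ← R3 + 41546/8401·R5.
R4 ← R4 + 380093/100812·R5.
Reading off the reduced rows gives x = 1, y = -4, z = -2, w = -5, v = 5.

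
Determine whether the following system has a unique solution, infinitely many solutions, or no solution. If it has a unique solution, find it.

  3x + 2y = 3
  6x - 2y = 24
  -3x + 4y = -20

no solution

Row-reduce:
R1 ← R1 / (3).
R2 ← R2 − 6·R1.
R3 ← R3 + 3·R1.
R2 ← R2 / (-6).
R1 ← R1 − 2/3·R2.
R3 ← R3 − 6·R2.
Row 3 reduces to 0 = 1, a contradiction. The system is inconsistent.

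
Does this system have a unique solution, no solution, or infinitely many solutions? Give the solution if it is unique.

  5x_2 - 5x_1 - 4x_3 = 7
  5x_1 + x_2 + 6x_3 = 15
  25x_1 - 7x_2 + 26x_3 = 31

infinitely many solutions

Row-reduce:
R1 ← R1 / (-5).
R2 ← R2 − 5·R1.
R3 ← R3 − 25·R1.
R2 ← R2 / (6).
R1 ← R1 + 1·R2.
R3 ← R3 − 18·R2.
Rank is 2 with 3 unknowns, leaving x_3 free.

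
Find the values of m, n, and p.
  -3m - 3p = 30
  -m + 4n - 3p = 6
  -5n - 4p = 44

m = -4, n = -4, p = -6

Row-reduce the augmented matrix:
R1 ← R1 / (-3).
R2 ← R2 + 1·R1.
R2 ← R2 / (4).
R3 ← R3 + 5·R2.
R3 ← R3 / (-13/2).
R1 ← R1 − 1·R3.
R2 ← R2 + 1/2·R3.
Reading off the reduced rows gives m = -4, n = -4, p = -6.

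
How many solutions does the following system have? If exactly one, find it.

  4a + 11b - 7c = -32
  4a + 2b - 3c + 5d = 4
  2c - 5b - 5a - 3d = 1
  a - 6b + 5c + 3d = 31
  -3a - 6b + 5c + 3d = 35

a = -1, b = 0, c = 4, d = 4

Row-reduce the augmented matrix:
R1 ← R1 / (4).
R2 ← R2 − 4·R1.
R3 ← R3 + 5·R1.
R4 ← R4 − 1·R1.
R5 ← R5 + 3·R1.
R2 ← R2 / (-9).
R1 ← R1 − 11/4·R2.
R3 ← R3 − 35/4·R2.
R4 ← R4 + 35/4·R2.
R5 ← R5 − 9/4·R2.
R3 ← R3 / (-103/36).
R1 ← R1 + 19/36·R3.
R2 ← R2 + 4/9·R3.
R4 ← R4 − 103/36·R3.
R5 ← R5 − 3/4·R3.
Swap R4 and R5.
R4 ← R4 / (488/103).
R1 ← R1 − 122/103·R4.
R2 ← R2 + 87/103·R4.
R3 ← R3 + 67/103·R4.
R5 reduces to 0 = 0, so the extra equation is consistent.
Reading off the reduced rows gives a = -1, b = 0, c = 4, d = 4.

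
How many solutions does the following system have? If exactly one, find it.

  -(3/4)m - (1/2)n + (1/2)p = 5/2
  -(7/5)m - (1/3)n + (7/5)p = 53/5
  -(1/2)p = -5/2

m = -4, n = 6, p = 5

Row-reduce the augmented matrix:
R1 ← R1 / (-3/4).
R2 ← R2 + 7/5·R1.
R2 ← R2 / (3/5).
R1 ← R1 − 2/3·R2.
R3 ← R3 / (-1/2).
R1 ← R1 + 32/27·R3.
R2 ← R2 − 7/9·R3.
Reading off the reduced rows gives m = -4, n = 6, p = 5.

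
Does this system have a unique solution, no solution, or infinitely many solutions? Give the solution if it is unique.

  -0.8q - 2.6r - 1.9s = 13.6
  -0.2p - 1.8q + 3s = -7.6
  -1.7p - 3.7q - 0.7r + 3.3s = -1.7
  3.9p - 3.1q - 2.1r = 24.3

Row-reduce the augmented matrix:
Swap R1 and R2.
R1 ← R1 / (-1/5).
R3 ← R3 + 17/10·R1.
R4 ← R4 − 39/10·R1.
R2 ← R2 / (-4/5).
R1 ← R1 − 9·R2.
R3 ← R3 − 58/5·R2.
R4 ← R4 + 191/5·R2.
R3 ← R3 / (-192/5).
R1 ← R1 + 117/4·R3.
R2 ← R2 − 13/4·R3.
R4 ← R4 − 2441/20·R3.
R4 ← R4 / (-136699/15360).
R1 ← R1 − 1557/1024·R4.
R2 ← R2 + 5639/3072·R4.
R3 ← R3 − 995/768·R4.
Reading off the reduced rows gives p = 2, q = -6, r = 1, s = -6.

p = 2, q = -6, r = 1, s = -6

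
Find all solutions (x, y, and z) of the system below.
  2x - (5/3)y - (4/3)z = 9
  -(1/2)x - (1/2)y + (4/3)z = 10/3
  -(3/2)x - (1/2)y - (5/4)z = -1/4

Row-reduce the augmented matrix:
R1 ← R1 / (2).
R2 ← R2 + 1/2·R1.
R3 ← R3 + 3/2·R1.
R2 ← R2 / (-11/12).
R1 ← R1 + 5/6·R2.
R3 ← R3 + 7/4·R2.
R3 ← R3 / (-183/44).
R1 ← R1 + 52/33·R3.
R2 ← R2 + 12/11·R3.
Reading off the reduced rows gives x = 1, y = -5, z = 1.

x = 1, y = -5, z = 1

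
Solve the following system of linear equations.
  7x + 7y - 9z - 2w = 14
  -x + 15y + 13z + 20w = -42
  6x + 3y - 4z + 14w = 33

Row-reduce:
R1 ← R1 / (7).
R2 ← R2 + 1·R1.
R3 ← R3 − 6·R1.
R2 ← R2 / (16).
R1 ← R1 − 1·R2.
R3 ← R3 + 3·R2.
R3 ← R3 / (331/56).
R1 ← R1 + 113/56·R3.
R2 ← R2 − 41/56·R3.
Rank is 3 with 4 unknowns, leaving w free.

infinitely many solutions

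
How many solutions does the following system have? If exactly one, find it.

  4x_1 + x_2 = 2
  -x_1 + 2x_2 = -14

x_1 = 2, x_2 = -6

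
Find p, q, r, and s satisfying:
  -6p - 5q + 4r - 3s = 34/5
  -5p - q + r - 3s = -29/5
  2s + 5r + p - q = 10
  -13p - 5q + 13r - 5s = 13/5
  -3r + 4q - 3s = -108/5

Row-reduce the augmented matrix:
R1 ← R1 / (-6).
R2 ← R2 + 5·R1.
R3 ← R3 − 1·R1.
R4 ← R4 + 13·R1.
R2 ← R2 / (19/6).
R1 ← R1 − 5/6·R2.
R3 ← R3 + 11/6·R2.
R4 ← R4 − 35/6·R2.
R5 ← R5 − 4·R2.
R3 ← R3 / (82/19).
R1 ← R1 + 1/19·R3.
R2 ← R2 + 14/19·R3.
R4 ← R4 − 164/19·R3.
R5 ← R5 + 1/19·R3.
Swap R4 and R5.
R4 ← R4 / (-193/82).
R1 ← R1 − 53/82·R4.
R2 ← R2 − 2/41·R4.
R3 ← R3 − 23/82·R4.
R5 reduces to 0 = 0, so the extra equation is consistent.
Reading off the reduced rows gives p = 0, q = -3, r = 1/5, s = 3.

p = 0, q = -3, r = 1/5, s = 3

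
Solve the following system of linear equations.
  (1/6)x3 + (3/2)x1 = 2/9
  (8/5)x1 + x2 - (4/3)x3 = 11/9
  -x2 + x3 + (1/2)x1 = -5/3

x1 = 0, x2 = 3, x3 = 4/3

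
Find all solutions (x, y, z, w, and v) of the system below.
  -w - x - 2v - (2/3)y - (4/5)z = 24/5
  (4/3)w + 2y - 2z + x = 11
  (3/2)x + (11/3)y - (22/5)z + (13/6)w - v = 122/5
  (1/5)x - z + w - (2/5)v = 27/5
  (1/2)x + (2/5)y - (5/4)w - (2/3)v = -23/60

Row-reduce:
R1 ← R1 / (-1).
R2 ← R2 − 1·R1.
R3 ← R3 − 3/2·R1.
R4 ← R4 − 1/5·R1.
R5 ← R5 − 1/2·R1.
R2 ← R2 / (4/3).
R1 ← R1 − 2/3·R2.
R3 ← R3 − 8/3·R2.
R4 ← R4 + 2/15·R2.
R5 ← R5 − 1/15·R2.
Swap R3 and R4.
R3 ← R3 / (-36/25).
R1 ← R1 − 11/5·R3.
R2 ← R2 + 21/10·R3.
R5 ← R5 + 13/50·R3.
Swap R4 and R5.
R4 ← R4 / (-4141/2160).
R1 ← R1 − 455/216·R4.
R2 ← R2 + 139/144·R4.
R3 ← R3 + 125/216·R4.
Rank is 4 with 5 unknowns, leaving v free.

infinitely many solutions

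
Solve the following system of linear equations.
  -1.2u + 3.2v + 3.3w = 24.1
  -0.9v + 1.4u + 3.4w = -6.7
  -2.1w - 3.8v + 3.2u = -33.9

Row-reduce the augmented matrix:
R1 ← R1 / (-6/5).
R2 ← R2 − 7/5·R1.
R3 ← R3 − 16/5·R1.
R2 ← R2 / (17/6).
R1 ← R1 + 8/3·R2.
R3 ← R3 − 71/15·R2.
R3 ← R3 / (-92/17).
R1 ← R1 − 277/68·R3.
R2 ← R2 − 87/34·R3.
Reading off the reduced rows gives u = -4, v = 5, w = 1.

u = -4, v = 5, w = 1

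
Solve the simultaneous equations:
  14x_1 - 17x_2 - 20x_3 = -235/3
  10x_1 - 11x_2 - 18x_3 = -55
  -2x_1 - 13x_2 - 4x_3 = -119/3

x_1 = -1, x_2 = 3, x_3 = 2/3

Row-reduce the augmented matrix:
R1 ← R1 / (14).
R2 ← R2 − 10·R1.
R3 ← R3 + 2·R1.
R2 ← R2 / (8/7).
R1 ← R1 + 17/14·R2.
R3 ← R3 + 108/7·R2.
R3 ← R3 / (-57).
R1 ← R1 + 43/8·R3.
R2 ← R2 + 13/4·R3.
Reading off the reduced rows gives x_1 = -1, x_2 = 3, x_3 = 2/3.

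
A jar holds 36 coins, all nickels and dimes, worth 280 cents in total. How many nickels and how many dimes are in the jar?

nickels: 16, dimes: 20

Let n = nickels, d = dimes.
  n + d = 36
  5n + 10d = 280
From equation 1: n = 36 − d.
Substitute into equation 2 and solve: d = 20.
Then n = 16.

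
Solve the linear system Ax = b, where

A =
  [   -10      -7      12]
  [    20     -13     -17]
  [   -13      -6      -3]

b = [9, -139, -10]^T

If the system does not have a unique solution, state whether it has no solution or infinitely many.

x_1 = -2, x_2 = 5, x_3 = 2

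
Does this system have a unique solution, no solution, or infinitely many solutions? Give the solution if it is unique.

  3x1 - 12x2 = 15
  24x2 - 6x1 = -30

infinitely many solutions

Row-reduce:
R1 ← R1 / (3).
R2 ← R2 + 6·R1.
Rank is 1 with 2 unknowns, leaving x2 free.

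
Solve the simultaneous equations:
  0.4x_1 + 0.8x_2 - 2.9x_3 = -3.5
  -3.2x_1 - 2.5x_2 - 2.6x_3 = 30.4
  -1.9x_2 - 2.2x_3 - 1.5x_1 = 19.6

x_1 = -4, x_2 = -6, x_3 = -1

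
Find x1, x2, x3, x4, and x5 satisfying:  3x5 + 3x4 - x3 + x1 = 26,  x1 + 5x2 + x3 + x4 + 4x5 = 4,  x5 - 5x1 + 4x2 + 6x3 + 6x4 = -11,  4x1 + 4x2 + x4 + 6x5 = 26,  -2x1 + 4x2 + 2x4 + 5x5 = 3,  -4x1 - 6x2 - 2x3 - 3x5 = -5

x1 = 4, x2 = -3, x3 = -1, x4 = 4, x5 = 3

Row-reduce the augmented matrix:
R2 ← R2 − 1·R1.
R3 ← R3 + 5·R1.
R4 ← R4 − 4·R1.
R5 ← R5 + 2·R1.
R6 ← R6 + 4·R1.
R2 ← R2 / (5).
R3 ← R3 − 4·R2.
R4 ← R4 − 4·R2.
R5 ← R5 − 4·R2.
R6 ← R6 + 6·R2.
R3 ← R3 / (-3/5).
R1 ← R1 + 1·R3.
R2 ← R2 − 2/5·R3.
R4 ← R4 − 12/5·R3.
R5 ← R5 + 18/5·R3.
R6 ← R6 + 18/5·R3.
R4 ← R4 / (81).
R1 ← R1 + 104/3·R4.
R2 ← R2 − 44/3·R4.
R3 ← R3 + 113/3·R4.
R5 ← R5 + 126·R4.
R6 ← R6 + 126·R4.
R5 ← R5 / (3).
R1 ← R1 − 7/9·R5.
R2 ← R2 − 5/9·R5.
R3 ← R3 + 2/9·R5.
R4 ← R4 − 2/3·R5.
R6 ← R6 − 3·R5.
R6 reduces to 0 = 0, so the extra equation is consistent.
Reading off the reduced rows gives x1 = 4, x2 = -3, x3 = -1, x4 = 4, x5 = 3.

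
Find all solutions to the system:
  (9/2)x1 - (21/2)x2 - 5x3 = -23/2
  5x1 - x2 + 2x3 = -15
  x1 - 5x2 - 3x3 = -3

no solution

Row-reduce:
R1 ← R1 / (9/2).
R2 ← R2 − 5·R1.
R3 ← R3 − 1·R1.
R2 ← R2 / (32/3).
R1 ← R1 + 7/3·R2.
R3 ← R3 + 8/3·R2.
Row 3 reduces to 0 = -1, a contradiction. The system is inconsistent.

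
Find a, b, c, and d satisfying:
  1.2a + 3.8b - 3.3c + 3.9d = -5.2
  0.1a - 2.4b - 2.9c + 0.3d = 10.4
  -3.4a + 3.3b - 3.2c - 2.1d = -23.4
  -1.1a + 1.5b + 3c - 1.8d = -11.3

a = -2, b = -5, c = 1, d = 5

Row-reduce the augmented matrix:
R1 ← R1 / (6/5).
R2 ← R2 − 1/10·R1.
R3 ← R3 + 17/5·R1.
R4 ← R4 + 11/10·R1.
R2 ← R2 / (-163/60).
R1 ← R1 − 19/6·R2.
R3 ← R3 − 211/15·R2.
R4 ← R4 − 299/60·R2.
R3 ← R3 / (-85223/3260).
R1 ← R1 + 947/163·R3.
R2 ← R2 − 315/326·R3.
R4 ← R4 + 15779/3260·R3.
R4 ← R4 / (81831/852230).
R1 ← R1 − 107430/85223·R4.
R2 ← R2 − 28569/85223·R4.
R3 ← R3 + 28755/85223·R4.
Reading off the reduced rows gives a = -2, b = -5, c = 1, d = 5.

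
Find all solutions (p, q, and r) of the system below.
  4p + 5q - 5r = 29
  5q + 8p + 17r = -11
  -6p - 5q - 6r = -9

infinitely many solutions

Row-reduce:
R1 ← R1 / (4).
R2 ← R2 − 8·R1.
R3 ← R3 + 6·R1.
R2 ← R2 / (-5).
R1 ← R1 − 5/4·R2.
R3 ← R3 − 5/2·R2.
Rank is 2 with 3 unknowns, leaving r free.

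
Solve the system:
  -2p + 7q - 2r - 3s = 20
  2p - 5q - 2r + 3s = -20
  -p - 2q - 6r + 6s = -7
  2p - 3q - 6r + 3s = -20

infinitely many solutions

Row-reduce:
R1 ← R1 / (-2).
R2 ← R2 − 2·R1.
R3 ← R3 + 1·R1.
R4 ← R4 − 2·R1.
R2 ← R2 / (2).
R1 ← R1 + 7/2·R2.
R3 ← R3 + 11/2·R2.
R4 ← R4 − 4·R2.
R3 ← R3 / (-16).
R1 ← R1 + 6·R3.
R2 ← R2 + 2·R3.
Rank is 3 with 4 unknowns, leaving s free.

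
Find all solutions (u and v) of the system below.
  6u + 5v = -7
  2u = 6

u = 3, v = -5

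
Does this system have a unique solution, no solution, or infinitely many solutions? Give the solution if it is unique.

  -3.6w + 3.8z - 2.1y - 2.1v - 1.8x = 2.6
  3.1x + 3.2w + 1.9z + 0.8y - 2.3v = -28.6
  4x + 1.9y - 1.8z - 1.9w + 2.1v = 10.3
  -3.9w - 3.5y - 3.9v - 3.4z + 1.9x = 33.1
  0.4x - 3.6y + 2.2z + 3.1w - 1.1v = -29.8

x = -2, y = 1, z = -5, w = -5, v = -1

Row-reduce the augmented matrix:
R1 ← R1 / (-9/5).
R2 ← R2 − 31/10·R1.
R3 ← R3 − 4·R1.
R4 ← R4 − 19/10·R1.
R5 ← R5 − 2/5·R1.
R2 ← R2 / (-169/60).
R1 ← R1 − 7/6·R2.
R3 ← R3 + 83/30·R2.
R4 ← R4 + 343/60·R2.
R5 ← R5 + 61/15·R2.
R3 ← R3 / (-4183/2535).
R1 ← R1 − 703/507·R3.
R2 ← R2 + 1520/507·R3.
R4 ← R4 + 16759/1014·R3.
R5 ← R5 + 23189/2535·R3.
R4 ← R4 / (5691683/83660).
R1 ← R1 + 42545/8366·R4.
R2 ← R2 − 57300/4183·R4.
R3 ← R3 − 35253/8366·R4.
R5 ← R5 − 188978/4183·R4.
R5 ← R5 / (378919339/56916830).
R1 ← R1 + 3109730/5691683·R5.
R2 ← R2 − 8894825/5691683·R5.
R3 ← R3 + 1811925/5691683·R5.
R4 ← R4 + 2226222/5691683·R5.
Reading off the reduced rows gives x = -2, y = 1, z = -5, w = -5, v = -1.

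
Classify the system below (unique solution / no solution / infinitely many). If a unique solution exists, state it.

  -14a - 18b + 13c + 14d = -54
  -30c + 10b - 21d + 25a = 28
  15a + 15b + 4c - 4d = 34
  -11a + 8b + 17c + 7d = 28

no solution

Row-reduce:
R1 ← R1 / (-14).
R2 ← R2 − 25·R1.
R3 ← R3 − 15·R1.
R4 ← R4 + 11·R1.
R2 ← R2 / (-155/7).
R1 ← R1 − 9/7·R2.
R3 ← R3 + 30/7·R2.
R4 ← R4 − 155/7·R2.
R3 ← R3 / (1193/62).
R1 ← R1 + 41/31·R3.
R2 ← R2 − 19/62·R3.
Row 4 reduces to 0 = 2, a contradiction. The system is inconsistent.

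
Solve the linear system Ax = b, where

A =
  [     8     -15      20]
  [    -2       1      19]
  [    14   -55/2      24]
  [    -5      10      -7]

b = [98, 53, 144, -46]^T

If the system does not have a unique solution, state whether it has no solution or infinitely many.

no solution

Row-reduce:
R1 ← R1 / (8).
R2 ← R2 + 2·R1.
R3 ← R3 − 14·R1.
R4 ← R4 + 5·R1.
R2 ← R2 / (-11/4).
R1 ← R1 + 15/8·R2.
R3 ← R3 + 5/4·R2.
R4 ← R4 − 5/8·R2.
R3 ← R3 / (-241/11).
R1 ← R1 + 305/22·R3.
R2 ← R2 + 96/11·R3.
R4 ← R4 − 241/22·R3.
Row 4 reduces to 0 = 3/2, a contradiction. The system is inconsistent.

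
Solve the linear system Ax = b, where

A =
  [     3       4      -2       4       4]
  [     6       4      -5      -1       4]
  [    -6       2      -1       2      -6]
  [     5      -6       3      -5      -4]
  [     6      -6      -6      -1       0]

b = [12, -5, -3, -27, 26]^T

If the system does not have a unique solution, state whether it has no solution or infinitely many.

Row-reduce the augmented matrix:
R1 ← R1 / (3).
R2 ← R2 − 6·R1.
R3 ← R3 + 6·R1.
R4 ← R4 − 5·R1.
R5 ← R5 − 6·R1.
R2 ← R2 / (-4).
R1 ← R1 − 4/3·R2.
R3 ← R3 − 10·R2.
R4 ← R4 + 38/3·R2.
R5 ← R5 + 14·R2.
R3 ← R3 / (-15/2).
R1 ← R1 + 1·R3.
R2 ← R2 − 1/4·R3.
R4 ← R4 − 19/2·R3.
R5 ← R5 − 3/2·R3.
R2 ← R2 − 11/6·R4.
R3 ← R3 − 5/3·R4.
R5 ← R5 − 20·R4.
R5 ← R5 / (2506/15).
R1 ← R1 − 16/15·R5.
R2 ← R2 − 704/45·R5.
R3 ← R3 − 658/45·R5.
R4 ← R4 + 122/15·R5.
Reading off the reduced rows gives x_1 = -2, x_2 = -4, x_3 = -3, x_4 = 4, x_5 = 3.

x_1 = -2, x_2 = -4, x_3 = -3, x_4 = 4, x_5 = 3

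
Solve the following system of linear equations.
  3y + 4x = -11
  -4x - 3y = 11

infinitely many solutions

Row-reduce:
R1 ← R1 / (4).
R2 ← R2 + 4·R1.
Rank is 1 with 2 unknowns, leaving y free.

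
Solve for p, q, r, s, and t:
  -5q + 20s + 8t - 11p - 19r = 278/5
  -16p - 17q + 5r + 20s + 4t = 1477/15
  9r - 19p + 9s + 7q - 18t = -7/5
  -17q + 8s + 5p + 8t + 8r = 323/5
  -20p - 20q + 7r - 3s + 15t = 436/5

p = -1, q = -12/5, r = 3/5, s = 5/3, t = 4/3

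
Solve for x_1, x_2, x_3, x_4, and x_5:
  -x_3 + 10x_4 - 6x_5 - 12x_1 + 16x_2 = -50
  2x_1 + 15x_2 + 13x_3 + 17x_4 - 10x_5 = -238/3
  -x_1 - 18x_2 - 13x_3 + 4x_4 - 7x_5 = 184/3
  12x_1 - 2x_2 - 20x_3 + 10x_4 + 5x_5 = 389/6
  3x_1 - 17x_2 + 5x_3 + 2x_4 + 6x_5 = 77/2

Row-reduce the augmented matrix:
R1 ← R1 / (-12).
R2 ← R2 − 2·R1.
R3 ← R3 + 1·R1.
R4 ← R4 − 12·R1.
R5 ← R5 − 3·R1.
R2 ← R2 / (53/3).
R1 ← R1 + 4/3·R2.
R3 ← R3 + 58/3·R2.
R4 ← R4 − 14·R2.
R5 ← R5 + 13·R2.
R3 ← R3 / (239/212).
R1 ← R1 − 223/212·R3.
R2 ← R2 − 77/106·R3.
R4 ← R4 + 1652/53·R3.
R5 ← R5 − 3009/212·R3.
R4 ← R4 / (157156/239).
R1 ← R1 + 5124/239·R4.
R2 ← R2 + 3381/239·R4.
R3 ← R3 − 5002/239·R4.
R5 ← R5 + 66637/239·R4.
R5 ← R5 / (2473685/157156).
R1 ← R1 − 19918/39289·R5.
R2 ← R2 − 72537/157156·R5.
R3 ← R3 + 29533/78578·R5.
R4 ← R4 + 120653/157156·R5.
Reading off the reduced rows gives x_1 = 1/2, x_2 = -7/3, x_3 = -7/3, x_4 = 0, x_5 = 3/2.

x_1 = 1/2, x_2 = -7/3, x_3 = -7/3, x_4 = 0, x_5 = 3/2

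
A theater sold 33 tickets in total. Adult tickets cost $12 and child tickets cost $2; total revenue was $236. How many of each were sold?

Let a = adult tickets, c = child tickets.
  c + a = 33
  2c + 12a = 236
From equation 1: a = 33 − c.
Substitute into equation 2 and solve: c = 16.
Then a = 17.

adult tickets: 17, child tickets: 16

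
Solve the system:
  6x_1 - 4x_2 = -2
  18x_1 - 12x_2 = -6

infinitely many solutions

Row-reduce:
R1 ← R1 / (6).
R2 ← R2 − 18·R1.
Rank is 1 with 2 unknowns, leaving x_2 free.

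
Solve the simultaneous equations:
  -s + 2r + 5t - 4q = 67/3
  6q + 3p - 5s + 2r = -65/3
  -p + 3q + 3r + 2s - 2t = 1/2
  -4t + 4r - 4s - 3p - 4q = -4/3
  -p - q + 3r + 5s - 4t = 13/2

p = -2, q = -3/2, r = 5/3, s = 2, t = 3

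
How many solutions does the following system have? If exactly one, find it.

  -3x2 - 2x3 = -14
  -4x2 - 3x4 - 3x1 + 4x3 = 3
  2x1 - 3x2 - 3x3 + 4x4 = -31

infinitely many solutions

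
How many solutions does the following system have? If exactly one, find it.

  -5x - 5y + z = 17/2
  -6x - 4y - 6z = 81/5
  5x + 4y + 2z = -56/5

Row-reduce the augmented matrix:
R1 ← R1 / (-5).
R2 ← R2 + 6·R1.
R3 ← R3 − 5·R1.
R2 ← R2 / (2).
R1 ← R1 − 1·R2.
R3 ← R3 + 1·R2.
R3 ← R3 / (-3/5).
R1 ← R1 − 17/5·R3.
R2 ← R2 + 18/5·R3.
Reading off the reduced rows gives x = -3, y = 6/5, z = -1/2.

x = -3, y = 6/5, z = -1/2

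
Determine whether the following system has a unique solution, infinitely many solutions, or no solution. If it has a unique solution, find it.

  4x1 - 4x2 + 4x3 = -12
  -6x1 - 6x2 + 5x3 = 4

Row-reduce:
R1 ← R1 / (4).
R2 ← R2 + 6·R1.
R2 ← R2 / (-12).
R1 ← R1 + 1·R2.
Rank is 2 with 3 unknowns, leaving x3 free.

infinitely many solutions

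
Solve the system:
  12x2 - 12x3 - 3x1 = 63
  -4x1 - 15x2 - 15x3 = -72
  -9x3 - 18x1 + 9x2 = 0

x1 = 3, x2 = 5, x3 = -1

Row-reduce the augmented matrix:
R1 ← R1 / (-3).
R2 ← R2 + 4·R1.
R3 ← R3 + 18·R1.
R2 ← R2 / (-31).
R1 ← R1 + 4·R2.
R3 ← R3 + 63·R2.
R3 ← R3 / (1890/31).
R1 ← R1 − 120/31·R3.
R2 ← R2 + 1/31·R3.
Reading off the reduced rows gives x1 = 3, x2 = 5, x3 = -1.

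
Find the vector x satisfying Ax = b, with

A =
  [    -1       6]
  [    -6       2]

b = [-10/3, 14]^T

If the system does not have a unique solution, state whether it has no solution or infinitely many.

x_1 = -8/3, x_2 = -1

From equation 1: x_1 = 10/3 + 6·x_2.
Substitute into equation 2 and solve: x_2 = -1.
Then x_1 = -8/3.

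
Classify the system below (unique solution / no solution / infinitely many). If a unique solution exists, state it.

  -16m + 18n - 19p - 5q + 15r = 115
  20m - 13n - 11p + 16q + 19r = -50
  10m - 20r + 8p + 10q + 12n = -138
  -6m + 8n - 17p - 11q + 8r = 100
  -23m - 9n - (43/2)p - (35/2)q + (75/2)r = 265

no solution

Row-reduce:
R1 ← R1 / (-16).
R2 ← R2 − 20·R1.
R3 ← R3 − 10·R1.
R4 ← R4 + 6·R1.
R5 ← R5 + 23·R1.
R2 ← R2 / (19/2).
R1 ← R1 + 9/8·R2.
R3 ← R3 − 93/4·R2.
R4 ← R4 − 5/4·R2.
R5 ← R5 + 279/8·R2.
R3 ← R3 / (6169/76).
R1 ← R1 + 445/152·R3.
R2 ← R2 + 139/38·R3.
R4 ← R4 + 403/76·R3.
R5 ← R5 + 18507/152·R3.
R4 ← R4 / (-2292/199).
R1 ← R1 − 5271/6169·R4.
R2 ← R2 − 1609/6169·R4.
R3 ← R3 + 1291/6169·R4.
Row 5 reduces to 0 = 1/2, a contradiction. The system is inconsistent.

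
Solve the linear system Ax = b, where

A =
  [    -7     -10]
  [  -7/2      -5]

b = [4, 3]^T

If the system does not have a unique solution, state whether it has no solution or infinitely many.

no solution

Row-reduce:
R1 ← R1 / (-7).
R2 ← R2 + 7/2·R1.
Row 2 reduces to 0 = 1, a contradiction. The system is inconsistent.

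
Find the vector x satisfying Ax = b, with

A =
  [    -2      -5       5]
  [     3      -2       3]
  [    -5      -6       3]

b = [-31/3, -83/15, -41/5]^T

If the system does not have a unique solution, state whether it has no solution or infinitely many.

Row-reduce the augmented matrix:
R1 ← R1 / (-2).
R2 ← R2 − 3·R1.
R3 ← R3 + 5·R1.
R2 ← R2 / (-19/2).
R1 ← R1 − 5/2·R2.
R3 ← R3 − 13/2·R2.
R3 ← R3 / (-44/19).
R1 ← R1 − 5/19·R3.
R2 ← R2 + 21/19·R3.
Reading off the reduced rows gives x_1 = 0, x_2 = 2/3, x_3 = -7/5.

x_1 = 0, x_2 = 2/3, x_3 = -7/5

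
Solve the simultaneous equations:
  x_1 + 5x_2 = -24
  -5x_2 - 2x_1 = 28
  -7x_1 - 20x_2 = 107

no solution

Row-reduce:
R2 ← R2 + 2·R1.
R3 ← R3 + 7·R1.
R2 ← R2 / (5).
R1 ← R1 − 5·R2.
R3 ← R3 − 15·R2.
Row 3 reduces to 0 = -1, a contradiction. The system is inconsistent.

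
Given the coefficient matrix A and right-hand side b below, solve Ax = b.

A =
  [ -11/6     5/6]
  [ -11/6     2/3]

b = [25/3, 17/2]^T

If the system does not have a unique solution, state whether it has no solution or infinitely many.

Row-reduce the augmented matrix:
R1 ← R1 / (-11/6).
R2 ← R2 + 11/6·R1.
R2 ← R2 / (-1/6).
R1 ← R1 + 5/11·R2.
Reading off the reduced rows gives x_1 = -5, x_2 = -1.

x_1 = -5, x_2 = -1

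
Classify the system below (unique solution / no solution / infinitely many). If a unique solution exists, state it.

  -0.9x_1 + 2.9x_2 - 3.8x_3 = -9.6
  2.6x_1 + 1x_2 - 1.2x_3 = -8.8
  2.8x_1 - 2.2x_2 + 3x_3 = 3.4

x_1 = -2, x_2 = 0, x_3 = 3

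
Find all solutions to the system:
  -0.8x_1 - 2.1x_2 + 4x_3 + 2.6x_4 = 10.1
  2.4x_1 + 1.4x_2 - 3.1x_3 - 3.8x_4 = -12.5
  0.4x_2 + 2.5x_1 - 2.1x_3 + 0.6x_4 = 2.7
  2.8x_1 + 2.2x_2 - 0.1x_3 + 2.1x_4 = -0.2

x_1 = 0, x_2 = -3, x_3 = -1, x_4 = 3

Row-reduce the augmented matrix:
R1 ← R1 / (-4/5).
R2 ← R2 − 12/5·R1.
R3 ← R3 − 5/2·R1.
R4 ← R4 − 14/5·R1.
R2 ← R2 / (-49/10).
R1 ← R1 − 21/8·R2.
R3 ← R3 + 493/80·R2.
R4 ← R4 + 103/20·R2.
R3 ← R3 / (-3109/3920).
R1 ← R1 + 13/56·R3.
R2 ← R2 + 89/49·R3.
R4 ← R4 − 891/196·R3.
R4 ← R4 / (875843/31090).
R1 ← R1 + 6804/3109·R4.
R2 ← R2 + 28842/3109·R4.
R3 ← R3 + 14482/3109·R4.
Reading off the reduced rows gives x_1 = 0, x_2 = -3, x_3 = -1, x_4 = 3.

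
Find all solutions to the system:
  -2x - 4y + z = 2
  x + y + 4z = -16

infinitely many solutions

Row-reduce:
R1 ← R1 / (-2).
R2 ← R2 − 1·R1.
R2 ← R2 / (-1).
R1 ← R1 − 2·R2.
Rank is 2 with 3 unknowns, leaving z free.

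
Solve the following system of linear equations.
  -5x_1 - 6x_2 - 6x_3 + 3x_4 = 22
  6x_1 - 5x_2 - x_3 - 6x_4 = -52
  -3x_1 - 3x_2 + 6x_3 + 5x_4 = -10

infinitely many solutions

Row-reduce:
R1 ← R1 / (-5).
R2 ← R2 − 6·R1.
R3 ← R3 + 3·R1.
R2 ← R2 / (-61/5).
R1 ← R1 − 6/5·R2.
R3 ← R3 − 3/5·R2.
R3 ← R3 / (561/61).
R1 ← R1 − 24/61·R3.
R2 ← R2 − 41/61·R3.
Rank is 3 with 4 unknowns, leaving x_4 free.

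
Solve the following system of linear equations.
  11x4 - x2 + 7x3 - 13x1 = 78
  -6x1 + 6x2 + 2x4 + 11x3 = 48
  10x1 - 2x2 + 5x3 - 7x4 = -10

infinitely many solutions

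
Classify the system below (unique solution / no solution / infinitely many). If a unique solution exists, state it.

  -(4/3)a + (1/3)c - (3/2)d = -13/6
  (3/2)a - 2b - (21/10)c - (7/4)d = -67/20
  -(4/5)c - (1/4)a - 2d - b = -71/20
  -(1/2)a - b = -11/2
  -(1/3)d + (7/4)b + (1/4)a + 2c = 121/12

Row-reduce:
R1 ← R1 / (-4/3).
R2 ← R2 − 3/2·R1.
R3 ← R3 + 1/4·R1.
R4 ← R4 + 1/2·R1.
R5 ← R5 − 1/4·R1.
R2 ← R2 / (-2).
R3 ← R3 + 1·R2.
R4 ← R4 + 1·R2.
R5 ← R5 − 7/4·R2.
Swap R3 and R4.
R3 ← R3 / (59/80).
R1 ← R1 + 1/4·R3.
R2 ← R2 − 69/80·R3.
R5 ← R5 − 177/320·R3.
Swap R4 and R5.
R4 ← R4 / (-16/3).
R1 ← R1 − 112/59·R4.
R2 ← R2 + 56/59·R4.
R3 ← R3 − 365/118·R4.
Row 5 reduces to 0 = -1/4, a contradiction. The system is inconsistent.

no solution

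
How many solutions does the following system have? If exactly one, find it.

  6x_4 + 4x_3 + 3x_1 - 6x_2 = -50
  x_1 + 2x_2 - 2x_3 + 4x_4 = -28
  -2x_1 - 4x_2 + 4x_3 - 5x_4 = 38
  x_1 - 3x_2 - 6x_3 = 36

x_1 = -6, x_2 = -4, x_3 = -5, x_4 = -6

Row-reduce the augmented matrix:
R1 ← R1 / (3).
R2 ← R2 − 1·R1.
R3 ← R3 + 2·R1.
R4 ← R4 − 1·R1.
R2 ← R2 / (4).
R1 ← R1 + 2·R2.
R3 ← R3 + 8·R2.
R4 ← R4 + 1·R2.
Swap R3 and R4.
R3 ← R3 / (-49/6).
R1 ← R1 + 1/3·R3.
R2 ← R2 + 5/6·R3.
R4 ← R4 / (3).
R1 ← R1 − 150/49·R4.
R2 ← R2 − 32/49·R4.
R3 ← R3 − 9/49·R4.
Reading off the reduced rows gives x_1 = -6, x_2 = -4, x_3 = -5, x_4 = -6.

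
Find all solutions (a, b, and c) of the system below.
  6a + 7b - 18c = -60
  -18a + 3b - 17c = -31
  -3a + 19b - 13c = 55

a = -2, b = 6, c = 5

Row-reduce the augmented matrix:
R1 ← R1 / (6).
R2 ← R2 + 18·R1.
R3 ← R3 + 3·R1.
R2 ← R2 / (24).
R1 ← R1 − 7/6·R2.
R3 ← R3 − 45/2·R2.
R3 ← R3 / (713/16).
R1 ← R1 − 65/144·R3.
R2 ← R2 + 71/24·R3.
Reading off the reduced rows gives a = -2, b = 6, c = 5.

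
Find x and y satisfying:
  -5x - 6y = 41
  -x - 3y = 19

x = -1, y = -6

From equation 2: x = -19 − 3·y.
Substitute into equation 1 and solve: y = -6.
Then x = -1.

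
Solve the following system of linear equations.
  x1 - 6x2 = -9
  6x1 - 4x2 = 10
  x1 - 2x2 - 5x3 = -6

x1 = 3, x2 = 2, x3 = 1

Row-reduce the augmented matrix:
R2 ← R2 − 6·R1.
R3 ← R3 − 1·R1.
R2 ← R2 / (32).
R1 ← R1 + 6·R2.
R3 ← R3 − 4·R2.
R3 ← R3 / (-5).
Reading off the reduced rows gives x1 = 3, x2 = 2, x3 = 1.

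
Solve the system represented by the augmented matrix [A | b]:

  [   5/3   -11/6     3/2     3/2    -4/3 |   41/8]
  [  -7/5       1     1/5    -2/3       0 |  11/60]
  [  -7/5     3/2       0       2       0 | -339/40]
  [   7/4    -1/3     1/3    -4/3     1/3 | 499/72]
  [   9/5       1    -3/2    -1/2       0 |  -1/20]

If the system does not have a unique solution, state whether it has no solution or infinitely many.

Row-reduce the augmented matrix:
R1 ← R1 / (5/3).
R2 ← R2 + 7/5·R1.
R3 ← R3 + 7/5·R1.
R4 ← R4 − 7/4·R1.
R5 ← R5 − 9/5·R1.
R2 ← R2 / (-27/50).
R1 ← R1 + 11/10·R2.
R3 ← R3 + 1/25·R2.
R4 ← R4 − 191/120·R2.
R5 ← R5 − 149/50·R2.
R3 ← R3 / (311/270).
R1 ← R1 + 56/27·R3.
R2 ← R2 + 73/27·R3.
R4 ← R4 − 248/81·R3.
R5 ← R5 − 1333/270·R3.
R4 ← R4 / (-108691/11196).
R1 ← R1 − 1705/311·R4.
R2 ← R2 − 2006/311·R4.
R3 ← R3 − 2605/933·R4.
R5 ← R5 + 3928/311·R4.
R5 ← R5 / (-200236/108691).
R1 ← R1 − 2820/9881·R5.
R2 ← R2 − 46696/108691·R5.
R3 ← R3 + 60700/108691·R5.
R4 ← R4 + 13308/108691·R5.
Reading off the reduced rows gives x_1 = 3/2, x_2 = -1/4, x_3 = 8/3, x_4 = -3, x_5 = -2.

x_1 = 3/2, x_2 = -1/4, x_3 = 8/3, x_4 = -3, x_5 = -2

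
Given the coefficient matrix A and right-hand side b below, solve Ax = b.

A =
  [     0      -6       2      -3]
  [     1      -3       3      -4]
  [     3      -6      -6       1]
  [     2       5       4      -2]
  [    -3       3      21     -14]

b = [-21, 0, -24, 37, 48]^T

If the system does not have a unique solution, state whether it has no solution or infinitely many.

Row-reduce the augmented matrix:
Swap R1 and R2.
R3 ← R3 − 3·R1.
R4 ← R4 − 2·R1.
R5 ← R5 + 3·R1.
R2 ← R2 / (-6).
R1 ← R1 + 3·R2.
R3 ← R3 − 3·R2.
R4 ← R4 − 11·R2.
R5 ← R5 + 6·R2.
R3 ← R3 / (-14).
R1 ← R1 − 2·R3.
R2 ← R2 + 1/3·R3.
R4 ← R4 − 5/3·R3.
R5 ← R5 − 28·R3.
R4 ← R4 / (157/84).
R1 ← R1 + 6/7·R4.
R2 ← R2 − 19/84·R4.
R3 ← R3 + 23/28·R4.
R5 reduces to 0 = 0, so the extra equation is consistent.
Reading off the reduced rows gives x_1 = 3, x_2 = 5, x_3 = 0, x_4 = -3.

x_1 = 3, x_2 = 5, x_3 = 0, x_4 = -3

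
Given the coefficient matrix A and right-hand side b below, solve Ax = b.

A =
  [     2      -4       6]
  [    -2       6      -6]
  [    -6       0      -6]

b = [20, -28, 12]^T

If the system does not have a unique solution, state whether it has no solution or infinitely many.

Row-reduce the augmented matrix:
R1 ← R1 / (2).
R2 ← R2 + 2·R1.
R3 ← R3 + 6·R1.
R2 ← R2 / (2).
R1 ← R1 + 2·R2.
R3 ← R3 + 12·R2.
R3 ← R3 / (12).
R1 ← R1 − 3·R3.
Reading off the reduced rows gives x_1 = -4, x_2 = -4, x_3 = 2.

x_1 = -4, x_2 = -4, x_3 = 2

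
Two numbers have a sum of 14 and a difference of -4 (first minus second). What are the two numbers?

first number: 5, second number: 9

Let x = first number, y = second number.
  y + x = 14
  x - y = -4
From equation 1: x = 14 − y.
Substitute into equation 2 and solve: y = 9.
Then x = 5.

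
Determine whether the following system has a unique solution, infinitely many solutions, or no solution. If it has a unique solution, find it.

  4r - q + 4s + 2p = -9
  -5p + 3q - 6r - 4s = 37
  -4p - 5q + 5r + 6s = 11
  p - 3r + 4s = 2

Row-reduce the augmented matrix:
R1 ← R1 / (2).
R2 ← R2 + 5·R1.
R3 ← R3 + 4·R1.
R4 ← R4 − 1·R1.
R2 ← R2 / (1/2).
R1 ← R1 + 1/2·R2.
R3 ← R3 + 7·R2.
R4 ← R4 − 1/2·R2.
R3 ← R3 / (69).
R1 ← R1 − 6·R3.
R2 ← R2 − 8·R3.
R4 ← R4 + 9·R3.
R4 ← R4 / (202/23).
R1 ← R1 + 12/23·R4.
R2 ← R2 − 44/69·R4.
R3 ← R3 − 98/69·R4.
Reading off the reduced rows gives p = -6, q = 5, r = 0, s = 2.

p = -6, q = 5, r = 0, s = 2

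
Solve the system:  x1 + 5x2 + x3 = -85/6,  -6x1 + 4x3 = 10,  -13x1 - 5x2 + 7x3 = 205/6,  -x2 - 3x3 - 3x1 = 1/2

x1 = -2/3, x2 = -3, x3 = 3/2

Row-reduce the augmented matrix:
R2 ← R2 + 6·R1.
R3 ← R3 + 13·R1.
R4 ← R4 + 3·R1.
R2 ← R2 / (30).
R1 ← R1 − 5·R2.
R3 ← R3 − 60·R2.
R4 ← R4 − 14·R2.
Swap R3 and R4.
R3 ← R3 / (-14/3).
R1 ← R1 + 2/3·R3.
R2 ← R2 − 1/3·R3.
R4 reduces to 0 = 0, so the extra equation is consistent.
Reading off the reduced rows gives x1 = -2/3, x2 = -3, x3 = 3/2.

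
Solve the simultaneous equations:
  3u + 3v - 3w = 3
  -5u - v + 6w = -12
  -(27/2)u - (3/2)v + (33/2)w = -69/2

Row-reduce:
R1 ← R1 / (3).
R2 ← R2 + 5·R1.
R3 ← R3 + 27/2·R1.
R2 ← R2 / (4).
R1 ← R1 − 1·R2.
R3 ← R3 − 12·R2.
Rank is 2 with 3 unknowns, leaving w free.

infinitely many solutions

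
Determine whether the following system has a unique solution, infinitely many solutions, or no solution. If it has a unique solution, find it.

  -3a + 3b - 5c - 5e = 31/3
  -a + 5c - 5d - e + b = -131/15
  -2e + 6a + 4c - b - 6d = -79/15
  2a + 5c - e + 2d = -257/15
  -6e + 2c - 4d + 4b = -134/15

a = -1, b = -3, c = -8/3, d = -6/5, e = -3/5

Row-reduce the augmented matrix:
R1 ← R1 / (-3).
R2 ← R2 + 1·R1.
R3 ← R3 − 6·R1.
R4 ← R4 − 2·R1.
Swap R2 and R3.
R2 ← R2 / (5).
R1 ← R1 + 1·R2.
R4 ← R4 − 2·R2.
R5 ← R5 − 4·R2.
R3 ← R3 / (20/3).
R1 ← R1 − 7/15·R3.
R2 ← R2 + 6/5·R3.
R4 ← R4 − 61/15·R3.
R5 ← R5 − 34/5·R3.
R4 ← R4 / (149/20).
R1 ← R1 + 17/20·R4.
R2 ← R2 + 21/10·R4.
R3 ← R3 + 3/4·R4.
R5 ← R5 − 59/10·R4.
R5 ← R5 / (428/149).
R1 ← R1 + 576/745·R5.
R2 ← R2 + 1686/745·R5.
R3 ← R3 − 79/745·R5.
R4 ← R4 − 6/745·R5.
Reading off the reduced rows gives a = -1, b = -3, c = -8/3, d = -6/5, e = -3/5.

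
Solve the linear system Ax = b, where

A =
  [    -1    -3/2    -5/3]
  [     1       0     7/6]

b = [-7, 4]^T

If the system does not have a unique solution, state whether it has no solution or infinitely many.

infinitely many solutions

Row-reduce:
R1 ← R1 / (-1).
R2 ← R2 − 1·R1.
R2 ← R2 / (-3/2).
R1 ← R1 − 3/2·R2.
Rank is 2 with 3 unknowns, leaving x_3 free.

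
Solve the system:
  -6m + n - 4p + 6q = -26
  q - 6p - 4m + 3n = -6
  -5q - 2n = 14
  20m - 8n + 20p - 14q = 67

no solution

Row-reduce:
R1 ← R1 / (-6).
R2 ← R2 + 4·R1.
R4 ← R4 − 20·R1.
R2 ← R2 / (7/3).
R1 ← R1 + 1/6·R2.
R3 ← R3 + 2·R2.
R4 ← R4 + 14/3·R2.
R3 ← R3 / (-20/7).
R1 ← R1 − 3/7·R3.
R2 ← R2 + 10/7·R3.
Row 4 reduces to 0 = 3, a contradiction. The system is inconsistent.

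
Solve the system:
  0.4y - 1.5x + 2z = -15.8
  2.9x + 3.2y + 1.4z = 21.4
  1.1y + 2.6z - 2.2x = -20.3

x = 6, y = 3, z = -4

Row-reduce the augmented matrix:
R1 ← R1 / (-3/2).
R2 ← R2 − 29/10·R1.
R3 ← R3 + 11/5·R1.
R2 ← R2 / (298/75).
R1 ← R1 + 4/15·R2.
R3 ← R3 − 77/150·R2.
R3 ← R3 / (-3021/2980).
R1 ← R1 + 146/149·R3.
R2 ← R2 − 395/298·R3.
Reading off the reduced rows gives x = 6, y = 3, z = -4.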